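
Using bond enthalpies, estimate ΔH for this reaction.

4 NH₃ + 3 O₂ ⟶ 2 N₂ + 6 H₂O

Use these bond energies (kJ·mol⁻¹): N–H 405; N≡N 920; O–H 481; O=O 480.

Bonds broken (reactants):
  N–H: 12 × 405 = 4860
  O=O: 3 × 480 = 1440
  Σ(broken) = 6300 kJ
Bonds formed (products):
  N≡N: 2 × 920 = 1840
  O–H: 12 × 481 = 5772
  Σ(formed) = 7612 kJ
ΔH = Σ(broken) − Σ(formed) = 6300 − 7612 = −1312 kJ

ΔH ≈ −1312 kJ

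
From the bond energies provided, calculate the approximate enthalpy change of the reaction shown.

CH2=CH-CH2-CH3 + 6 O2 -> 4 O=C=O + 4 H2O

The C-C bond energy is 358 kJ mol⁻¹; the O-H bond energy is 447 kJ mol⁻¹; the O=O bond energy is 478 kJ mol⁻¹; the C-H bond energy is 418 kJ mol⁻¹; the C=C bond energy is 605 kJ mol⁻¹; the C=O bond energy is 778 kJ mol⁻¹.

ΔH ≈ −2267 kJ

Bonds broken (reactants):
  C-C: 2 × 358 = 716
  C-H: 8 × 418 = 3344
  C=C: 1 × 605 = 605
  O=O: 6 × 478 = 2868
  Σ(broken) = 7533 kJ
Bonds formed (products):
  C=O: 8 × 778 = 6224
  O-H: 8 × 447 = 3576
  Σ(formed) = 9800 kJ
ΔH = Σ(broken) − Σ(formed) = 7533 − 9800 = −2267 kJ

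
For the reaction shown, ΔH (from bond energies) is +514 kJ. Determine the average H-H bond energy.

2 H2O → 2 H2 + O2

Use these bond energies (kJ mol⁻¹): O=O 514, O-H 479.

D(H-H) ≈ 444 kJ/mol

Let D be the H-H bond energy.
Σ(broken) = 4×479 = 1916
Σ(formed) = 2×D + 1×514 = 514 + 2D
ΔH = Σ(broken) − Σ(formed) = (1916) − (514 + 2D) = +1402 − 2D
Setting this equal to +514 kJ gives 2D = 888, so D = 444 kJ/mol.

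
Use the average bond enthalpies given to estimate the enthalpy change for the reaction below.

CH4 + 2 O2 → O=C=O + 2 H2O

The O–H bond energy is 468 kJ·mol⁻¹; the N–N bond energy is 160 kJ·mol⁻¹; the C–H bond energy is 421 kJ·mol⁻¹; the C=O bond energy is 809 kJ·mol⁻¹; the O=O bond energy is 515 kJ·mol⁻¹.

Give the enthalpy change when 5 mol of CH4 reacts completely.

ΔH = −3880 kJ

Bonds broken (reactants):
  C–H: 4 × 421 = 1684
  O=O: 2 × 515 = 1030
  Σ(broken) = 2714 kJ
Bonds formed (products):
  C=O: 2 × 809 = 1618
  O–H: 4 × 468 = 1872
  Σ(formed) = 3490 kJ
ΔH = Σ(broken) − Σ(formed) = 2714 − 3490 = −776 kJ
For 5× the reaction as written: 5 × (−776) = −3880 kJ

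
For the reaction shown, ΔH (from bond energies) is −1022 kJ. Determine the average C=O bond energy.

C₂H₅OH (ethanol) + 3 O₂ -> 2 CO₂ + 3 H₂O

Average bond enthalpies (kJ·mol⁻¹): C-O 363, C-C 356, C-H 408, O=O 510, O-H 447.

D(C=O) ≈ 769 kJ/mol

Let D be the C=O bond energy.
Σ(broken) = 1×356 + 5×408 + 1×363 + 1×447 + 3×510 = 4736
Σ(formed) = 4×D + 6×447 = 2682 + 4D
ΔH = Σ(broken) − Σ(formed) = (4736) − (2682 + 4D) = +2054 − 4D
Setting this equal to −1022 kJ gives 4D = 3076, so D = 769 kJ/mol.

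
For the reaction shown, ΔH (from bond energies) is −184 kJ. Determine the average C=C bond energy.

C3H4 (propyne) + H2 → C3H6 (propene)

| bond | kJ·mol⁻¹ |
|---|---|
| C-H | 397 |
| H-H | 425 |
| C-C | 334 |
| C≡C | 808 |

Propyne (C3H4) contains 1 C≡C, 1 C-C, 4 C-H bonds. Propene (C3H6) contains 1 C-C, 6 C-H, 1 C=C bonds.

D(C=C) ≈ 623 kJ/mol

Let D be the C=C bond energy.
Σ(broken) = 1×808 + 1×334 + 4×397 + 1×425 = 3155
Σ(formed) = 1×334 + 6×397 + 1×D = 2716 + D
ΔH = Σ(broken) − Σ(formed) = (3155) − (2716 + D) = +439 − D
Setting this equal to −184 kJ gives D = 623 kJ/mol.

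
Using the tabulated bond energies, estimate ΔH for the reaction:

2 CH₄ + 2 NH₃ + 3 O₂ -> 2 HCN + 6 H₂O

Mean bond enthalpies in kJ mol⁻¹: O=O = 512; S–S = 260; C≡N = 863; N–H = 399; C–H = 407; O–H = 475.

ΔH ≈ −1054 kJ

Bonds broken (reactants):
  C–H: 8 × 407 = 3256
  N–H: 6 × 399 = 2394
  O=O: 3 × 512 = 1536
  Σ(broken) = 7186 kJ
Bonds formed (products):
  C≡N: 2 × 863 = 1726
  C–H: 2 × 407 = 814
  O–H: 12 × 475 = 5700
  Σ(formed) = 8240 kJ
ΔH = Σ(broken) − Σ(formed) = 7186 − 8240 = −1054 kJ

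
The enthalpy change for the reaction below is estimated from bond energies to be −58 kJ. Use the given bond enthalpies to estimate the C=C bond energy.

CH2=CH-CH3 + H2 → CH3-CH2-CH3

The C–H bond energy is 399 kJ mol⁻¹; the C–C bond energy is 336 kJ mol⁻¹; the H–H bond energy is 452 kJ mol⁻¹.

D(C=C) ≈ 624 kJ/mol

Let D be the C=C bond energy.
Σ(broken) = 1×336 + 6×399 + 1×D + 1×452 = 3182 + D
Σ(formed) = 2×336 + 8×399 = 3864
ΔH = Σ(broken) − Σ(formed) = (3182 + D) − (3864) = −682 + D
Setting this equal to −58 kJ gives D = 624 kJ/mol.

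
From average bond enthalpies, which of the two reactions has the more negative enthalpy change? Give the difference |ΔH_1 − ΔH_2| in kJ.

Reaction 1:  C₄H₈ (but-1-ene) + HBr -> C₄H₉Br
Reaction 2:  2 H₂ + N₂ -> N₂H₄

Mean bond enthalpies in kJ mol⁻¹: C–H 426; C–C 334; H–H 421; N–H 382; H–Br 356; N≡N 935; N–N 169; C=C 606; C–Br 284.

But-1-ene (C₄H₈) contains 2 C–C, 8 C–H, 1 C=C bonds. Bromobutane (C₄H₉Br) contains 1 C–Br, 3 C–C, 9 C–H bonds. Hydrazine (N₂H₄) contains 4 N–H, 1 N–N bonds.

Reaction 1, by 162 kJ

Reaction 1:
  Bonds broken (reactants):
    C–C: 2 × 334 = 668
    C–H: 8 × 426 = 3408
    C=C: 1 × 606 = 606
    H–Br: 1 × 356 = 356
    Σ(broken) = 5038 kJ
  Bonds formed (products):
    C–Br: 1 × 284 = 284
    C–C: 3 × 334 = 1002
    C–H: 9 × 426 = 3834
    Σ(formed) = 5120 kJ
  ΔH_1 = 5038 − 5120 = −82 kJ
Reaction 2:
  Bonds broken (reactants):
    H–H: 2 × 421 = 842
    N≡N: 1 × 935 = 935
    Σ(broken) = 1777 kJ
  Bonds formed (products):
    N–H: 4 × 382 = 1528
    N–N: 1 × 169 = 169
    Σ(formed) = 1697 kJ
  ΔH_2 = 1777 − 1697 = +80 kJ
ΔH_1 − ΔH_2 = −162 kJ, so reaction 1 has the more negative ΔH; |ΔH_1 − ΔH_2| = 162 kJ.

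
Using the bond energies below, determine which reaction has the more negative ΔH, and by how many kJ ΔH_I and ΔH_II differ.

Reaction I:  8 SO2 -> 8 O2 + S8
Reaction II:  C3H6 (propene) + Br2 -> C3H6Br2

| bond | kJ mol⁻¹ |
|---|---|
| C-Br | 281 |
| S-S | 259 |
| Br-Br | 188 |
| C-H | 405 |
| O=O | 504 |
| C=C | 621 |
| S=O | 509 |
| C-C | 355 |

Reaction II, by 2148 kJ

Reaction I:
  Bonds broken (reactants):
    S=O: 16 × 509 = 8144
    Σ(broken) = 8144 kJ
  Bonds formed (products):
    O=O: 8 × 504 = 4032
    S-S: 8 × 259 = 2072
    Σ(formed) = 6104 kJ
  ΔH_I = 8144 − 6104 = +2040 kJ
Reaction II:
  Bonds broken (reactants):
    Br-Br: 1 × 188 = 188
    C-C: 1 × 355 = 355
    C-H: 6 × 405 = 2430
    C=C: 1 × 621 = 621
    Σ(broken) = 3594 kJ
  Bonds formed (products):
    C-Br: 2 × 281 = 562
    C-C: 2 × 355 = 710
    C-H: 6 × 405 = 2430
    Σ(formed) = 3702 kJ
  ΔH_II = 3594 − 3702 = −108 kJ
ΔH_I − ΔH_II = +2148 kJ, so reaction II has the more negative ΔH; |ΔH_I − ΔH_II| = 2148 kJ.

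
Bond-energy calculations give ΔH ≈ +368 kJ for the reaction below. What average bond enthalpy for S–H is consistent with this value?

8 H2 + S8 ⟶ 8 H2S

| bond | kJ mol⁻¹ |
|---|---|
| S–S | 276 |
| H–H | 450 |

D(S–H) ≈ 340 kJ/mol

Let D be the S–H bond energy.
Σ(broken) = 8×450 + 8×276 = 5808
Σ(formed) = 16×D = 16D
ΔH = Σ(broken) − Σ(formed) = (5808) − (16D) = +5808 − 16D
Setting this equal to +368 kJ gives 16D = 5440, so D = 340 kJ/mol.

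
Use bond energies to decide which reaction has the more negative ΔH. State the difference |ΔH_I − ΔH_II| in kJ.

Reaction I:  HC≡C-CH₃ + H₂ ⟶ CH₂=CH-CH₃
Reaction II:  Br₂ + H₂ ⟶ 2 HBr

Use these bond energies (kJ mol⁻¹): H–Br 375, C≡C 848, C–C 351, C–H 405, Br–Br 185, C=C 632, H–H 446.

Reaction I:
  Bonds broken (reactants):
    C≡C: 1 × 848 = 848
    C–C: 1 × 351 = 351
    C–H: 4 × 405 = 1620
    H–H: 1 × 446 = 446
    Σ(broken) = 3265 kJ
  Bonds formed (products):
    C–C: 1 × 351 = 351
    C–H: 6 × 405 = 2430
    C=C: 1 × 632 = 632
    Σ(formed) = 3413 kJ
  ΔH_I = 3265 − 3413 = −148 kJ
Reaction II:
  Bonds broken (reactants):
    Br–Br: 1 × 185 = 185
    H–H: 1 × 446 = 446
    Σ(broken) = 631 kJ
  Bonds formed (products):
    H–Br: 2 × 375 = 750
    Σ(formed) = 750 kJ
  ΔH_II = 631 − 750 = −119 kJ
ΔH_I − ΔH_II = −29 kJ, so reaction I has the more negative ΔH; |ΔH_I − ΔH_II| = 29 kJ.

Reaction I, by 29 kJ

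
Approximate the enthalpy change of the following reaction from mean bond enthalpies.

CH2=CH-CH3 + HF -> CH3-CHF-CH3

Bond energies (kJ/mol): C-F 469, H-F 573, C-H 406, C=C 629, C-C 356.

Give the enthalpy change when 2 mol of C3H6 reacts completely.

ΔH = −58 kJ

Bonds broken (reactants):
  C-C: 1 × 356 = 356
  C-H: 6 × 406 = 2436
  C=C: 1 × 629 = 629
  H-F: 1 × 573 = 573
  Σ(broken) = 3994 kJ
Bonds formed (products):
  C-C: 2 × 356 = 712
  C-F: 1 × 469 = 469
  C-H: 7 × 406 = 2842
  Σ(formed) = 4023 kJ
ΔH = Σ(broken) − Σ(formed) = 3994 − 4023 = −29 kJ
For 2× the reaction as written: 2 × (−29) = −58 kJ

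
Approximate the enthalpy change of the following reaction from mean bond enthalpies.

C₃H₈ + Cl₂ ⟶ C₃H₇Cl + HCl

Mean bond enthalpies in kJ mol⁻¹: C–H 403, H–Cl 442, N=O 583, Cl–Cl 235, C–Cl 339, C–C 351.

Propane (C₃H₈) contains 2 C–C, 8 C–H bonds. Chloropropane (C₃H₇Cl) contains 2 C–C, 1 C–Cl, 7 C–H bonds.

ΔH ≈ −143 kJ

Bonds broken (reactants):
  C–C: 2 × 351 = 702
  C–H: 8 × 403 = 3224
  Cl–Cl: 1 × 235 = 235
  Σ(broken) = 4161 kJ
Bonds formed (products):
  C–C: 2 × 351 = 702
  C–Cl: 1 × 339 = 339
  C–H: 7 × 403 = 2821
  H–Cl: 1 × 442 = 442
  Σ(formed) = 4304 kJ
ΔH = Σ(broken) − Σ(formed) = 4161 − 4304 = −143 kJ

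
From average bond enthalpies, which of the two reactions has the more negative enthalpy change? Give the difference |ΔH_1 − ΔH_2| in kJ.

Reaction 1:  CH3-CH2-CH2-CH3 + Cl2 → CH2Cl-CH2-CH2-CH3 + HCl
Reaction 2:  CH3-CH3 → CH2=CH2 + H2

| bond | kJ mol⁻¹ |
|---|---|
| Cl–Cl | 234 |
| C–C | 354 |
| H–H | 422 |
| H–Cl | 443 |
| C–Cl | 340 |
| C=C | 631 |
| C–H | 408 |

Reaction 1, by 258 kJ

Reaction 1:
  Bonds broken (reactants):
    C–C: 3 × 354 = 1062
    C–H: 10 × 408 = 4080
    Cl–Cl: 1 × 234 = 234
    Σ(broken) = 5376 kJ
  Bonds formed (products):
    C–C: 3 × 354 = 1062
    C–Cl: 1 × 340 = 340
    C–H: 9 × 408 = 3672
    H–Cl: 1 × 443 = 443
    Σ(formed) = 5517 kJ
  ΔH_1 = 5376 − 5517 = −141 kJ
Reaction 2:
  Bonds broken (reactants):
    C–C: 1 × 354 = 354
    C–H: 6 × 408 = 2448
    Σ(broken) = 2802 kJ
  Bonds formed (products):
    C–H: 4 × 408 = 1632
    C=C: 1 × 631 = 631
    H–H: 1 × 422 = 422
    Σ(formed) = 2685 kJ
  ΔH_2 = 2802 − 2685 = +117 kJ
ΔH_1 − ΔH_2 = −258 kJ, so reaction 1 has the more negative ΔH; |ΔH_1 − ΔH_2| = 258 kJ.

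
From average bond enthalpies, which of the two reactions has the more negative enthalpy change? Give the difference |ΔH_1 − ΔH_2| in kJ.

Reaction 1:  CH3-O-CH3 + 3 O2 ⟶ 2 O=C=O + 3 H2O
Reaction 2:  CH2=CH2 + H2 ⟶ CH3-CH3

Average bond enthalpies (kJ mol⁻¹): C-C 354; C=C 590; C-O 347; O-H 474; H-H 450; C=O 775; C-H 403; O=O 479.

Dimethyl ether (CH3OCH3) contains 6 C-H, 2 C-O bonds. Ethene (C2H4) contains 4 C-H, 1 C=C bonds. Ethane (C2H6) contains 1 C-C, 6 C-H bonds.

Reaction 1:
  Bonds broken (reactants):
    C-H: 6 × 403 = 2418
    C-O: 2 × 347 = 694
    O=O: 3 × 479 = 1437
    Σ(broken) = 4549 kJ
  Bonds formed (products):
    C=O: 4 × 775 = 3100
    O-H: 6 × 474 = 2844
    Σ(formed) = 5944 kJ
  ΔH_1 = 4549 − 5944 = −1395 kJ
Reaction 2:
  Bonds broken (reactants):
    C-H: 4 × 403 = 1612
    C=C: 1 × 590 = 590
    H-H: 1 × 450 = 450
    Σ(broken) = 2652 kJ
  Bonds formed (products):
    C-C: 1 × 354 = 354
    C-H: 6 × 403 = 2418
    Σ(formed) = 2772 kJ
  ΔH_2 = 2652 − 2772 = −120 kJ
ΔH_1 − ΔH_2 = −1275 kJ, so reaction 1 has the more negative ΔH; |ΔH_1 − ΔH_2| = 1275 kJ.

Reaction 1, by 1275 kJ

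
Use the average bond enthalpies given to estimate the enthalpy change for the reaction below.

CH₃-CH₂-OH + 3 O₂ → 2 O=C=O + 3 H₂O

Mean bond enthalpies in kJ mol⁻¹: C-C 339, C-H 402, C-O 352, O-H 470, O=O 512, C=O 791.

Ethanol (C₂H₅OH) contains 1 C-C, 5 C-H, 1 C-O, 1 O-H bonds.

ΔH ≈ −1277 kJ

Bonds broken (reactants):
  C-C: 1 × 339 = 339
  C-H: 5 × 402 = 2010
  C-O: 1 × 352 = 352
  O-H: 1 × 470 = 470
  O=O: 3 × 512 = 1536
  Σ(broken) = 4707 kJ
Bonds formed (products):
  C=O: 4 × 791 = 3164
  O-H: 6 × 470 = 2820
  Σ(formed) = 5984 kJ
ΔH = Σ(broken) − Σ(formed) = 4707 − 5984 = −1277 kJ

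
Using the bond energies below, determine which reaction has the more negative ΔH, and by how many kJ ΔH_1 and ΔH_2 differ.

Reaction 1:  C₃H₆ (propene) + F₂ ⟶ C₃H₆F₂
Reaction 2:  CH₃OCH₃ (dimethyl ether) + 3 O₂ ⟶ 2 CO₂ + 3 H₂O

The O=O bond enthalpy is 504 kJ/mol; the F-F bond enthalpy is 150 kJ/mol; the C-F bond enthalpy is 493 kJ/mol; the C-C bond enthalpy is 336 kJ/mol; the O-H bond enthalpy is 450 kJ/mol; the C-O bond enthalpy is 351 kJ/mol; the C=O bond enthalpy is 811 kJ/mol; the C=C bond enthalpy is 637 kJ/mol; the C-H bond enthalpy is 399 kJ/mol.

Reaction 2, by 801 kJ

Reaction 1:
  Bonds broken (reactants):
    C-C: 1 × 336 = 336
    C-H: 6 × 399 = 2394
    C=C: 1 × 637 = 637
    F-F: 1 × 150 = 150
    Σ(broken) = 3517 kJ
  Bonds formed (products):
    C-C: 2 × 336 = 672
    C-F: 2 × 493 = 986
    C-H: 6 × 399 = 2394
    Σ(formed) = 4052 kJ
  ΔH_1 = 3517 − 4052 = −535 kJ
Reaction 2:
  Bonds broken (reactants):
    C-H: 6 × 399 = 2394
    C-O: 2 × 351 = 702
    O=O: 3 × 504 = 1512
    Σ(broken) = 4608 kJ
  Bonds formed (products):
    C=O: 4 × 811 = 3244
    O-H: 6 × 450 = 2700
    Σ(formed) = 5944 kJ
  ΔH_2 = 4608 − 5944 = −1336 kJ
ΔH_1 − ΔH_2 = +801 kJ, so reaction 2 has the more negative ΔH; |ΔH_1 − ΔH_2| = 801 kJ.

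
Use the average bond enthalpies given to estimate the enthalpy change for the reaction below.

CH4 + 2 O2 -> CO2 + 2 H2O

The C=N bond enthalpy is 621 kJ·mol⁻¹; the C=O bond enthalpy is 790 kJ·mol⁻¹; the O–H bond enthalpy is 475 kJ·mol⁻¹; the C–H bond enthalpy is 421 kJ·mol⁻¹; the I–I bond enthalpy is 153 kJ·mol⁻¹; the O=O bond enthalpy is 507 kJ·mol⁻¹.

ΔH ≈ −782 kJ

Bonds broken (reactants):
  C–H: 4 × 421 = 1684
  O=O: 2 × 507 = 1014
  Σ(broken) = 2698 kJ
Bonds formed (products):
  C=O: 2 × 790 = 1580
  O–H: 4 × 475 = 1900
  Σ(formed) = 3480 kJ
ΔH = Σ(broken) − Σ(formed) = 2698 − 3480 = −782 kJ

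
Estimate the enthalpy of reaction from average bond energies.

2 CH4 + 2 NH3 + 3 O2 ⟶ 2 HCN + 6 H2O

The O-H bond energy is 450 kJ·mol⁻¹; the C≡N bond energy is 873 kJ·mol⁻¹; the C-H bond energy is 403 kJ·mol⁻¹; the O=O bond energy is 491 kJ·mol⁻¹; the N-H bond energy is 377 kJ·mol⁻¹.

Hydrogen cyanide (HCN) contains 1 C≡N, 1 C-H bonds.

ΔH ≈ −993 kJ

Bonds broken (reactants):
  C-H: 8 × 403 = 3224
  N-H: 6 × 377 = 2262
  O=O: 3 × 491 = 1473
  Σ(broken) = 6959 kJ
Bonds formed (products):
  C≡N: 2 × 873 = 1746
  C-H: 2 × 403 = 806
  O-H: 12 × 450 = 5400
  Σ(formed) = 7952 kJ
ΔH = Σ(broken) − Σ(formed) = 6959 − 7952 = −993 kJ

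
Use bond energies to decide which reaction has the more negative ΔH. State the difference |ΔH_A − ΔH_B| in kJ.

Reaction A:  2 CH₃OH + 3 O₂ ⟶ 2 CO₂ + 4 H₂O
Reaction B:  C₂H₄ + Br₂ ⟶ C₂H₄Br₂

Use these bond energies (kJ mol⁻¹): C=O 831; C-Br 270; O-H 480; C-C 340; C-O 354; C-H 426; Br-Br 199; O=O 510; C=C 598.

Reaction A, by 1327 kJ

Reaction A:
  Bonds broken (reactants):
    C-H: 6 × 426 = 2556
    C-O: 2 × 354 = 708
    O-H: 2 × 480 = 960
    O=O: 3 × 510 = 1530
    Σ(broken) = 5754 kJ
  Bonds formed (products):
    C=O: 4 × 831 = 3324
    O-H: 8 × 480 = 3840
    Σ(formed) = 7164 kJ
  ΔH_A = 5754 − 7164 = −1410 kJ
Reaction B:
  Bonds broken (reactants):
    Br-Br: 1 × 199 = 199
    C-H: 4 × 426 = 1704
    C=C: 1 × 598 = 598
    Σ(broken) = 2501 kJ
  Bonds formed (products):
    C-Br: 2 × 270 = 540
    C-C: 1 × 340 = 340
    C-H: 4 × 426 = 1704
    Σ(formed) = 2584 kJ
  ΔH_B = 2501 − 2584 = −83 kJ
ΔH_A − ΔH_B = −1327 kJ, so reaction A has the more negative ΔH; |ΔH_A − ΔH_B| = 1327 kJ.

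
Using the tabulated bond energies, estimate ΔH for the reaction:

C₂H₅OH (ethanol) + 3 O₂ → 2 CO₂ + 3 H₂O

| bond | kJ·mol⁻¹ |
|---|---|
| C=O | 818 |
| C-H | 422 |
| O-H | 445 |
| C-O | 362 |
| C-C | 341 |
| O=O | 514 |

Bonds broken (reactants):
  C-C: 1 × 341 = 341
  C-H: 5 × 422 = 2110
  C-O: 1 × 362 = 362
  O-H: 1 × 445 = 445
  O=O: 3 × 514 = 1542
  Σ(broken) = 4800 kJ
Bonds formed (products):
  C=O: 4 × 818 = 3272
  O-H: 6 × 445 = 2670
  Σ(formed) = 5942 kJ
ΔH = Σ(broken) − Σ(formed) = 4800 − 5942 = −1142 kJ

ΔH ≈ −1142 kJ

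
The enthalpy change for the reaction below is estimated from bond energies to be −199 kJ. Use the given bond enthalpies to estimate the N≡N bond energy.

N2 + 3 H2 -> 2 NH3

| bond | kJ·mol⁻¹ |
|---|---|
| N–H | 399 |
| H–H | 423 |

D(N≡N) ≈ 926 kJ/mol

Let D be the N≡N bond energy.
Σ(broken) = 3×423 + 1×D = 1269 + D
Σ(formed) = 6×399 = 2394
ΔH = Σ(broken) − Σ(formed) = (1269 + D) − (2394) = −1125 + D
Setting this equal to −199 kJ gives D = 926 kJ/mol.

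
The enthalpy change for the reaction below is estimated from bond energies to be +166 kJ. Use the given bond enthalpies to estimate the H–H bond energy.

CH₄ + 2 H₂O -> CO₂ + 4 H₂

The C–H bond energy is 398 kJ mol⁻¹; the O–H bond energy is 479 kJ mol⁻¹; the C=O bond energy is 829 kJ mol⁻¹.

Let D be the H–H bond energy.
Σ(broken) = 4×398 + 4×479 = 3508
Σ(formed) = 2×829 + 4×D = 1658 + 4D
ΔH = Σ(broken) − Σ(formed) = (3508) − (1658 + 4D) = +1850 − 4D
Setting this equal to +166 kJ gives 4D = 1684, so D = 421 kJ/mol.

D(H–H) ≈ 421 kJ/mol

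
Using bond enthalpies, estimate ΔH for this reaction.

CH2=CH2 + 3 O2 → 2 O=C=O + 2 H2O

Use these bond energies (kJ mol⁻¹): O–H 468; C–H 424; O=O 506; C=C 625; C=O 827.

Bonds broken (reactants):
  C–H: 4 × 424 = 1696
  C=C: 1 × 625 = 625
  O=O: 3 × 506 = 1518
  Σ(broken) = 3839 kJ
Bonds formed (products):
  C=O: 4 × 827 = 3308
  O–H: 4 × 468 = 1872
  Σ(formed) = 5180 kJ
ΔH = Σ(broken) − Σ(formed) = 3839 − 5180 = −1341 kJ

ΔH ≈ −1341 kJ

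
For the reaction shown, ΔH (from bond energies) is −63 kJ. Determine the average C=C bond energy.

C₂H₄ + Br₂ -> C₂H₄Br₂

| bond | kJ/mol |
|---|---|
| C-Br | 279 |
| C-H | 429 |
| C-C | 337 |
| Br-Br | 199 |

Let D be the C=C bond energy.
Σ(broken) = 1×199 + 4×429 + 1×D = 1915 + D
Σ(formed) = 2×279 + 1×337 + 4×429 = 2611
ΔH = Σ(broken) − Σ(formed) = (1915 + D) − (2611) = −696 + D
Setting this equal to −63 kJ gives D = 633 kJ/mol.

D(C=C) ≈ 633 kJ/mol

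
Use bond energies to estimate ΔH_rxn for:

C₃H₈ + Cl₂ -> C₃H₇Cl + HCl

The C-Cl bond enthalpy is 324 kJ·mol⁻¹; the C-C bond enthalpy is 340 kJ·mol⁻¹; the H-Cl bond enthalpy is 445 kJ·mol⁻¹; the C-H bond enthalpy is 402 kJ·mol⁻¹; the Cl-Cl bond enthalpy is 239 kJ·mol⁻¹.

Bonds broken (reactants):
  C-C: 2 × 340 = 680
  C-H: 8 × 402 = 3216
  Cl-Cl: 1 × 239 = 239
  Σ(broken) = 4135 kJ
Bonds formed (products):
  C-C: 2 × 340 = 680
  C-Cl: 1 × 324 = 324
  C-H: 7 × 402 = 2814
  H-Cl: 1 × 445 = 445
  Σ(formed) = 4263 kJ
ΔH = Σ(broken) − Σ(formed) = 4135 − 4263 = −128 kJ

ΔH ≈ −128 kJ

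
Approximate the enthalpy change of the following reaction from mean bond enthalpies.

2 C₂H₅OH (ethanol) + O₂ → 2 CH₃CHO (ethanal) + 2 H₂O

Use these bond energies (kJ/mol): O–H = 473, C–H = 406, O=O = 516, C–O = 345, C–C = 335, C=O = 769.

ΔH ≈ −466 kJ

Bonds broken (reactants):
  C–C: 2 × 335 = 670
  C–H: 10 × 406 = 4060
  C–O: 2 × 345 = 690
  O–H: 2 × 473 = 946
  O=O: 1 × 516 = 516
  Σ(broken) = 6882 kJ
Bonds formed (products):
  C–C: 2 × 335 = 670
  C–H: 8 × 406 = 3248
  C=O: 2 × 769 = 1538
  O–H: 4 × 473 = 1892
  Σ(formed) = 7348 kJ
ΔH = Σ(broken) − Σ(formed) = 6882 − 7348 = −466 kJ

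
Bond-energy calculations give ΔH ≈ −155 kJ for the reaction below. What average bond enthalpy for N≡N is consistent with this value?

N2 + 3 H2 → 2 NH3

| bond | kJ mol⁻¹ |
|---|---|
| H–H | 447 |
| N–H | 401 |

Let D be the N≡N bond energy.
Σ(broken) = 3×447 + 1×D = 1341 + D
Σ(formed) = 6×401 = 2406
ΔH = Σ(broken) − Σ(formed) = (1341 + D) − (2406) = −1065 + D
Setting this equal to −155 kJ gives D = 910 kJ/mol.

D(N≡N) ≈ 910 kJ/mol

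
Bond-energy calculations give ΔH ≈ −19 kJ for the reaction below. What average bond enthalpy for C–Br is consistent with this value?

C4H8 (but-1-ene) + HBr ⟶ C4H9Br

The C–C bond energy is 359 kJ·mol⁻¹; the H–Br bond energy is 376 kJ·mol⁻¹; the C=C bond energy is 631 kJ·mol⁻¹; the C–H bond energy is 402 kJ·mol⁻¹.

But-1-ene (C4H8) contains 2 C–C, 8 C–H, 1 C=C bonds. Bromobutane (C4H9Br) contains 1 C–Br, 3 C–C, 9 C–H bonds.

Let D be the C–Br bond energy.
Σ(broken) = 2×359 + 8×402 + 1×631 + 1×376 = 4941
Σ(formed) = 1×D + 3×359 + 9×402 = 4695 + D
ΔH = Σ(broken) − Σ(formed) = (4941) − (4695 + D) = +246 − D
Setting this equal to −19 kJ gives D = 265 kJ/mol.

D(C–Br) ≈ 265 kJ/mol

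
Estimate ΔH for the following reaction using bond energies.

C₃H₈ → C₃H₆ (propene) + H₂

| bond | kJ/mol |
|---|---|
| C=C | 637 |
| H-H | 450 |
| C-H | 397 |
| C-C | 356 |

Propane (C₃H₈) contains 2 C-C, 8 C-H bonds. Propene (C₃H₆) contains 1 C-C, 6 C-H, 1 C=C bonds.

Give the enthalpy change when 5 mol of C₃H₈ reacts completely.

ΔH = +315 kJ

Bonds broken (reactants):
  C-C: 2 × 356 = 712
  C-H: 8 × 397 = 3176
  Σ(broken) = 3888 kJ
Bonds formed (products):
  C-C: 1 × 356 = 356
  C-H: 6 × 397 = 2382
  C=C: 1 × 637 = 637
  H-H: 1 × 450 = 450
  Σ(formed) = 3825 kJ
ΔH = Σ(broken) − Σ(formed) = 3888 − 3825 = +63 kJ
For 5× the reaction as written: 5 × (+63) = +315 kJ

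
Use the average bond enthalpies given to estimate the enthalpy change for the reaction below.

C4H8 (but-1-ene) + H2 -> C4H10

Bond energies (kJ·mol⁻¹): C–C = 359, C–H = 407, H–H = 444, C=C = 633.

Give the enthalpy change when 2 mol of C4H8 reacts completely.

ΔH = −192 kJ

Bonds broken (reactants):
  C–C: 2 × 359 = 718
  C–H: 8 × 407 = 3256
  C=C: 1 × 633 = 633
  H–H: 1 × 444 = 444
  Σ(broken) = 5051 kJ
Bonds formed (products):
  C–C: 3 × 359 = 1077
  C–H: 10 × 407 = 4070
  Σ(formed) = 5147 kJ
ΔH = Σ(broken) − Σ(formed) = 5051 − 5147 = −96 kJ
For 2× the reaction as written: 2 × (−96) = −192 kJ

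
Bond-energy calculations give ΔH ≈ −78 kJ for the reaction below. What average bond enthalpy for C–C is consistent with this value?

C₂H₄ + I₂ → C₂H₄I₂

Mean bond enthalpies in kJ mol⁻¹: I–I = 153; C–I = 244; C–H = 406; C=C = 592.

Let D be the C–C bond energy.
Σ(broken) = 4×406 + 1×592 + 1×153 = 2369
Σ(formed) = 1×D + 4×406 + 2×244 = 2112 + D
ΔH = Σ(broken) − Σ(formed) = (2369) − (2112 + D) = +257 − D
Setting this equal to −78 kJ gives D = 335 kJ/mol.

D(C–C) ≈ 335 kJ/mol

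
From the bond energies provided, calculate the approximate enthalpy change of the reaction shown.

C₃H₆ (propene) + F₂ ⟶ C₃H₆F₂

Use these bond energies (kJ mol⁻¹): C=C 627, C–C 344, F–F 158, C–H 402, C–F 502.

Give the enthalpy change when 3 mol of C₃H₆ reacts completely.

Bonds broken (reactants):
  C–C: 1 × 344 = 344
  C–H: 6 × 402 = 2412
  C=C: 1 × 627 = 627
  F–F: 1 × 158 = 158
  Σ(broken) = 3541 kJ
Bonds formed (products):
  C–C: 2 × 344 = 688
  C–F: 2 × 502 = 1004
  C–H: 6 × 402 = 2412
  Σ(formed) = 4104 kJ
ΔH = Σ(broken) − Σ(formed) = 3541 − 4104 = −563 kJ
For 3× the reaction as written: 3 × (−563) = −1689 kJ

ΔH = −1689 kJ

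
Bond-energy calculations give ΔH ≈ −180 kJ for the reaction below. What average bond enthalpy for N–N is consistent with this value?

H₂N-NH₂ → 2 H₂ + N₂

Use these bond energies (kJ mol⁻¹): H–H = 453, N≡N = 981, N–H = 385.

Let D be the N–N bond energy.
Σ(broken) = 4×385 + 1×D = 1540 + D
Σ(formed) = 2×453 + 1×981 = 1887
ΔH = Σ(broken) − Σ(formed) = (1540 + D) − (1887) = −347 + D
Setting this equal to −180 kJ gives D = 167 kJ/mol.

D(N–N) ≈ 167 kJ/mol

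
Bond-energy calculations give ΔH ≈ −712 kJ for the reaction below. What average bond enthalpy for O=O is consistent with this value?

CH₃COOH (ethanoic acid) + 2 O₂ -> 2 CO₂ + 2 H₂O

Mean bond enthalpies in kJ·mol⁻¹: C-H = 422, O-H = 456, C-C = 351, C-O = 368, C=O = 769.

Let D be the O=O bond energy.
Σ(broken) = 1×351 + 3×422 + 1×368 + 1×769 + 1×456 + 2×D = 3210 + 2D
Σ(formed) = 4×769 + 4×456 = 4900
ΔH = Σ(broken) − Σ(formed) = (3210 + 2D) − (4900) = −1690 + 2D
Setting this equal to −712 kJ gives 2D = 978, so D = 489 kJ/mol.

D(O=O) ≈ 489 kJ/mol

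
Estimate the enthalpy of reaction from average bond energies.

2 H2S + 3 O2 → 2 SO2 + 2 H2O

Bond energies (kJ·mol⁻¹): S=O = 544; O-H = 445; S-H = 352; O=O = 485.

Bonds broken (reactants):
  O=O: 3 × 485 = 1455
  S-H: 4 × 352 = 1408
  Σ(broken) = 2863 kJ
Bonds formed (products):
  O-H: 4 × 445 = 1780
  S=O: 4 × 544 = 2176
  Σ(formed) = 3956 kJ
ΔH = Σ(broken) − Σ(formed) = 2863 − 3956 = −1093 kJ

ΔH ≈ −1093 kJ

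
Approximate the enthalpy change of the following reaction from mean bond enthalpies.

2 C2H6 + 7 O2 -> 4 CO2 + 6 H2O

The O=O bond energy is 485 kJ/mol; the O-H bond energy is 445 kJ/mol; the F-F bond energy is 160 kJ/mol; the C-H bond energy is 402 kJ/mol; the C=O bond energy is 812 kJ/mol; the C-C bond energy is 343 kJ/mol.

ΔH ≈ −2931 kJ

Bonds broken (reactants):
  C-C: 2 × 343 = 686
  C-H: 12 × 402 = 4824
  O=O: 7 × 485 = 3395
  Σ(broken) = 8905 kJ
Bonds formed (products):
  C=O: 8 × 812 = 6496
  O-H: 12 × 445 = 5340
  Σ(formed) = 11836 kJ
ΔH = Σ(broken) − Σ(formed) = 8905 − 11836 = −2931 kJ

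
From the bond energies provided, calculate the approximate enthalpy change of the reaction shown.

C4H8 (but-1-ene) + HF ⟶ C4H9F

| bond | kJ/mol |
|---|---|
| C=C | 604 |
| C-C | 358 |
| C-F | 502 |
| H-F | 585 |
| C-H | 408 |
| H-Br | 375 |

ΔH ≈ −79 kJ

Bonds broken (reactants):
  C-C: 2 × 358 = 716
  C-H: 8 × 408 = 3264
  C=C: 1 × 604 = 604
  H-F: 1 × 585 = 585
  Σ(broken) = 5169 kJ
Bonds formed (products):
  C-C: 3 × 358 = 1074
  C-F: 1 × 502 = 502
  C-H: 9 × 408 = 3672
  Σ(formed) = 5248 kJ
ΔH = Σ(broken) − Σ(formed) = 5169 − 5248 = −79 kJ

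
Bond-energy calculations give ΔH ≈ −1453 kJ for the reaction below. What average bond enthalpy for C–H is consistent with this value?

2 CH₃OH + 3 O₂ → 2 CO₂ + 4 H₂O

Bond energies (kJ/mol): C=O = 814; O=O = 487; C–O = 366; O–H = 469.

Let D be the C–H bond energy.
Σ(broken) = 6×D + 2×366 + 2×469 + 3×487 = 3131 + 6D
Σ(formed) = 4×814 + 8×469 = 7008
ΔH = Σ(broken) − Σ(formed) = (3131 + 6D) − (7008) = −3877 + 6D
Setting this equal to −1453 kJ gives 6D = 2424, so D = 404 kJ/mol.

D(C–H) ≈ 404 kJ/mol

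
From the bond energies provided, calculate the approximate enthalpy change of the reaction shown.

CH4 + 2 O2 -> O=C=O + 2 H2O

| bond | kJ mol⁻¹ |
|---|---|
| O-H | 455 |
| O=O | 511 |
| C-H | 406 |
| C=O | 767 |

Bonds broken (reactants):
  C-H: 4 × 406 = 1624
  O=O: 2 × 511 = 1022
  Σ(broken) = 2646 kJ
Bonds formed (products):
  C=O: 2 × 767 = 1534
  O-H: 4 × 455 = 1820
  Σ(formed) = 3354 kJ
ΔH = Σ(broken) − Σ(formed) = 2646 − 3354 = −708 kJ

ΔH ≈ −708 kJ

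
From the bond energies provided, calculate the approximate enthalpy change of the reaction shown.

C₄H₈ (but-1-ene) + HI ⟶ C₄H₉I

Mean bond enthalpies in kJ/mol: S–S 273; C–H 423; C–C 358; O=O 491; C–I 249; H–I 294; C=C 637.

Bonds broken (reactants):
  C–C: 2 × 358 = 716
  C–H: 8 × 423 = 3384
  C=C: 1 × 637 = 637
  H–I: 1 × 294 = 294
  Σ(broken) = 5031 kJ
Bonds formed (products):
  C–C: 3 × 358 = 1074
  C–H: 9 × 423 = 3807
  C–I: 1 × 249 = 249
  Σ(formed) = 5130 kJ
ΔH = Σ(broken) − Σ(formed) = 5031 − 5130 = −99 kJ

ΔH ≈ −99 kJ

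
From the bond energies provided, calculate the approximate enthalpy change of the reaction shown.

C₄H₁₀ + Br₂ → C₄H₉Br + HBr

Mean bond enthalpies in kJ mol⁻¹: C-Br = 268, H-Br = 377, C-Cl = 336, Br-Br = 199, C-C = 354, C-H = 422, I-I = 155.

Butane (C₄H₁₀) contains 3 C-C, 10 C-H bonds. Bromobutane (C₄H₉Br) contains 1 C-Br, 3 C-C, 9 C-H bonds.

Bonds broken (reactants):
  Br-Br: 1 × 199 = 199
  C-C: 3 × 354 = 1062
  C-H: 10 × 422 = 4220
  Σ(broken) = 5481 kJ
Bonds formed (products):
  C-Br: 1 × 268 = 268
  C-C: 3 × 354 = 1062
  C-H: 9 × 422 = 3798
  H-Br: 1 × 377 = 377
  Σ(formed) = 5505 kJ
ΔH = Σ(broken) − Σ(formed) = 5481 − 5505 = −24 kJ

ΔH ≈ −24 kJ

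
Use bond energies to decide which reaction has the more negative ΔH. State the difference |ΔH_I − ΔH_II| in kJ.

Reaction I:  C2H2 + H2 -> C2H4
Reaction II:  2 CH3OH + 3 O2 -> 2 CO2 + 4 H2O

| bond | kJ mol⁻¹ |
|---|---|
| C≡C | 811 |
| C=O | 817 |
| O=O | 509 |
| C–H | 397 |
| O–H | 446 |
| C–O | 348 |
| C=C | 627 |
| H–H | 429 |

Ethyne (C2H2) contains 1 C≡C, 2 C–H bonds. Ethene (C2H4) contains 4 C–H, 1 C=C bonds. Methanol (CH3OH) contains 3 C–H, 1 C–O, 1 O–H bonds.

Reaction I:
  Bonds broken (reactants):
    C≡C: 1 × 811 = 811
    C–H: 2 × 397 = 794
    H–H: 1 × 429 = 429
    Σ(broken) = 2034 kJ
  Bonds formed (products):
    C–H: 4 × 397 = 1588
    C=C: 1 × 627 = 627
    Σ(formed) = 2215 kJ
  ΔH_I = 2034 − 2215 = −181 kJ
Reaction II:
  Bonds broken (reactants):
    C–H: 6 × 397 = 2382
    C–O: 2 × 348 = 696
    O–H: 2 × 446 = 892
    O=O: 3 × 509 = 1527
    Σ(broken) = 5497 kJ
  Bonds formed (products):
    C=O: 4 × 817 = 3268
    O–H: 8 × 446 = 3568
    Σ(formed) = 6836 kJ
  ΔH_II = 5497 − 6836 = −1339 kJ
ΔH_I − ΔH_II = +1158 kJ, so reaction II has the more negative ΔH; |ΔH_I − ΔH_II| = 1158 kJ.

Reaction II, by 1158 kJ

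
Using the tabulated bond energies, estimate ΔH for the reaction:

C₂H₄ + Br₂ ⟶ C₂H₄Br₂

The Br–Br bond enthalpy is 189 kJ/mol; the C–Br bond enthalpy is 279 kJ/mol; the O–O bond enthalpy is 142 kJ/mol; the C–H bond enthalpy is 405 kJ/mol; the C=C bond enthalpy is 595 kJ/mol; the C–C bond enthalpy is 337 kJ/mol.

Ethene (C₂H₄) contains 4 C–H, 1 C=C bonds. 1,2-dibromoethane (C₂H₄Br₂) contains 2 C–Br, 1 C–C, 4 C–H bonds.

Bonds broken (reactants):
  Br–Br: 1 × 189 = 189
  C–H: 4 × 405 = 1620
  C=C: 1 × 595 = 595
  Σ(broken) = 2404 kJ
Bonds formed (products):
  C–Br: 2 × 279 = 558
  C–C: 1 × 337 = 337
  C–H: 4 × 405 = 1620
  Σ(formed) = 2515 kJ
ΔH = Σ(broken) − Σ(formed) = 2404 − 2515 = −111 kJ

ΔH ≈ −111 kJ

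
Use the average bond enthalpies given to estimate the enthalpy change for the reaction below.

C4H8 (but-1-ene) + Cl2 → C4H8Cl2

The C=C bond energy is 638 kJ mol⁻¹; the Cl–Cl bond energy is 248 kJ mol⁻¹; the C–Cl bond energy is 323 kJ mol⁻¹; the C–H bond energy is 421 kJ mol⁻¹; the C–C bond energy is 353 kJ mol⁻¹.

Bonds broken (reactants):
  C–C: 2 × 353 = 706
  C–H: 8 × 421 = 3368
  C=C: 1 × 638 = 638
  Cl–Cl: 1 × 248 = 248
  Σ(broken) = 4960 kJ
Bonds formed (products):
  C–C: 3 × 353 = 1059
  C–Cl: 2 × 323 = 646
  C–H: 8 × 421 = 3368
  Σ(formed) = 5073 kJ
ΔH = Σ(broken) − Σ(formed) = 4960 − 5073 = −113 kJ

ΔH ≈ −113 kJ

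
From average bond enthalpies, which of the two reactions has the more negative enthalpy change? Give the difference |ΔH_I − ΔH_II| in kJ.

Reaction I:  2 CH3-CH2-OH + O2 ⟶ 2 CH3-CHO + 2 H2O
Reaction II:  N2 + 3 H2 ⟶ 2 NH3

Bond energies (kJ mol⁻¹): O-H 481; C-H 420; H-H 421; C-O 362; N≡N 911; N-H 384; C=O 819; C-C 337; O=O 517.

Reaction I:
  Bonds broken (reactants):
    C-C: 2 × 337 = 674
    C-H: 10 × 420 = 4200
    C-O: 2 × 362 = 724
    O-H: 2 × 481 = 962
    O=O: 1 × 517 = 517
    Σ(broken) = 7077 kJ
  Bonds formed (products):
    C-C: 2 × 337 = 674
    C-H: 8 × 420 = 3360
    C=O: 2 × 819 = 1638
    O-H: 4 × 481 = 1924
    Σ(formed) = 7596 kJ
  ΔH_I = 7077 − 7596 = −519 kJ
Reaction II:
  Bonds broken (reactants):
    H-H: 3 × 421 = 1263
    N≡N: 1 × 911 = 911
    Σ(broken) = 2174 kJ
  Bonds formed (products):
    N-H: 6 × 384 = 2304
    Σ(formed) = 2304 kJ
  ΔH_II = 2174 − 2304 = −130 kJ
ΔH_I − ΔH_II = −389 kJ, so reaction I has the more negative ΔH; |ΔH_I − ΔH_II| = 389 kJ.

Reaction I, by 389 kJ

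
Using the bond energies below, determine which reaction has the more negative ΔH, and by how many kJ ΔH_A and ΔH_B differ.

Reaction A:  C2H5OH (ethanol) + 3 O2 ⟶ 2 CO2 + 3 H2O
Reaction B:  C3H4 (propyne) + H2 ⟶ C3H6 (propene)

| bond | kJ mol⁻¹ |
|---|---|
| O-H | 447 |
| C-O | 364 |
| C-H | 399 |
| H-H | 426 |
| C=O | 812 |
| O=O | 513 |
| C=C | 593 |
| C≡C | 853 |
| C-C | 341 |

Reaction A:
  Bonds broken (reactants):
    C-C: 1 × 341 = 341
    C-H: 5 × 399 = 1995
    C-O: 1 × 364 = 364
    O-H: 1 × 447 = 447
    O=O: 3 × 513 = 1539
    Σ(broken) = 4686 kJ
  Bonds formed (products):
    C=O: 4 × 812 = 3248
    O-H: 6 × 447 = 2682
    Σ(formed) = 5930 kJ
  ΔH_A = 4686 − 5930 = −1244 kJ
Reaction B:
  Bonds broken (reactants):
    C≡C: 1 × 853 = 853
    C-C: 1 × 341 = 341
    C-H: 4 × 399 = 1596
    H-H: 1 × 426 = 426
    Σ(broken) = 3216 kJ
  Bonds formed (products):
    C-C: 1 × 341 = 341
    C-H: 6 × 399 = 2394
    C=C: 1 × 593 = 593
    Σ(formed) = 3328 kJ
  ΔH_B = 3216 − 3328 = −112 kJ
ΔH_A − ΔH_B = −1132 kJ, so reaction A has the more negative ΔH; |ΔH_A − ΔH_B| = 1132 kJ.

Reaction A, by 1132 kJ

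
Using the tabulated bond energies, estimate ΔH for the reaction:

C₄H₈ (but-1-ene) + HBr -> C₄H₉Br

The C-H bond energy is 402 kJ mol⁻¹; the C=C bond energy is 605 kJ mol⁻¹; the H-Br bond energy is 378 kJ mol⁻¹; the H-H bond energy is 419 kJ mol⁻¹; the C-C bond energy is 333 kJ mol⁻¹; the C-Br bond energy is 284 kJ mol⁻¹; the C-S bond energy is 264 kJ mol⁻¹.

ΔH ≈ −36 kJ

Bonds broken (reactants):
  C-C: 2 × 333 = 666
  C-H: 8 × 402 = 3216
  C=C: 1 × 605 = 605
  H-Br: 1 × 378 = 378
  Σ(broken) = 4865 kJ
Bonds formed (products):
  C-Br: 1 × 284 = 284
  C-C: 3 × 333 = 999
  C-H: 9 × 402 = 3618
  Σ(formed) = 4901 kJ
ΔH = Σ(broken) − Σ(formed) = 4865 − 4901 = −36 kJ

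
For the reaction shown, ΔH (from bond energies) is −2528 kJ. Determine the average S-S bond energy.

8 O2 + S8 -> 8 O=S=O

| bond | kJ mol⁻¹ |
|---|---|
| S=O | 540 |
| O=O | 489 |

D(S-S) ≈ 275 kJ/mol

Let D be the S-S bond energy.
Σ(broken) = 8×489 + 8×D = 3912 + 8D
Σ(formed) = 16×540 = 8640
ΔH = Σ(broken) − Σ(formed) = (3912 + 8D) − (8640) = −4728 + 8D
Setting this equal to −2528 kJ gives 8D = 2200, so D = 275 kJ/mol.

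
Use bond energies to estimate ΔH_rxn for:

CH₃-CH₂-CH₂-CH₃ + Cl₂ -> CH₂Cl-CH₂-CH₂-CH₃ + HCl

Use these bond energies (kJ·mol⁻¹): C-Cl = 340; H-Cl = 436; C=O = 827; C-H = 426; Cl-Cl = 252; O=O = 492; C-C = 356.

Bonds broken (reactants):
  C-C: 3 × 356 = 1068
  C-H: 10 × 426 = 4260
  Cl-Cl: 1 × 252 = 252
  Σ(broken) = 5580 kJ
Bonds formed (products):
  C-C: 3 × 356 = 1068
  C-Cl: 1 × 340 = 340
  C-H: 9 × 426 = 3834
  H-Cl: 1 × 436 = 436
  Σ(formed) = 5678 kJ
ΔH = Σ(broken) − Σ(formed) = 5580 − 5678 = −98 kJ

ΔH ≈ −98 kJ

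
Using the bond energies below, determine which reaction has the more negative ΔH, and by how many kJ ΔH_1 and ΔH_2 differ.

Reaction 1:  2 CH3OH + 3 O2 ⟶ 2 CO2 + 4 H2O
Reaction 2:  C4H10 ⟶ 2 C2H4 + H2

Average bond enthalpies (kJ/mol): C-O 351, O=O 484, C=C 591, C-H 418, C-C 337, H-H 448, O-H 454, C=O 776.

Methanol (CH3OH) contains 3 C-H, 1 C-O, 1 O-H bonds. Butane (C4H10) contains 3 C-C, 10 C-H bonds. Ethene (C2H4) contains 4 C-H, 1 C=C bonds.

Reaction 1:
  Bonds broken (reactants):
    C-H: 6 × 418 = 2508
    C-O: 2 × 351 = 702
    O-H: 2 × 454 = 908
    O=O: 3 × 484 = 1452
    Σ(broken) = 5570 kJ
  Bonds formed (products):
    C=O: 4 × 776 = 3104
    O-H: 8 × 454 = 3632
    Σ(formed) = 6736 kJ
  ΔH_1 = 5570 − 6736 = −1166 kJ
Reaction 2:
  Bonds broken (reactants):
    C-C: 3 × 337 = 1011
    C-H: 10 × 418 = 4180
    Σ(broken) = 5191 kJ
  Bonds formed (products):
    C-H: 8 × 418 = 3344
    C=C: 2 × 591 = 1182
    H-H: 1 × 448 = 448
    Σ(formed) = 4974 kJ
  ΔH_2 = 5191 − 4974 = +217 kJ
ΔH_1 − ΔH_2 = −1383 kJ, so reaction 1 has the more negative ΔH; |ΔH_1 − ΔH_2| = 1383 kJ.

Reaction 1, by 1383 kJ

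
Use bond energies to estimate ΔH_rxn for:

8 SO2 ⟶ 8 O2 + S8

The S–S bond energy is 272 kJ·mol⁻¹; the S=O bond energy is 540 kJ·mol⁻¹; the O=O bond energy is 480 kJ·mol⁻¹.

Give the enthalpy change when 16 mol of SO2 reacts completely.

ΔH = +5248 kJ

Bonds broken (reactants):
  S=O: 16 × 540 = 8640
  Σ(broken) = 8640 kJ
Bonds formed (products):
  O=O: 8 × 480 = 3840
  S–S: 8 × 272 = 2176
  Σ(formed) = 6016 kJ
ΔH = Σ(broken) − Σ(formed) = 8640 − 6016 = +2624 kJ
For 2× the reaction as written: 2 × (+2624) = +5248 kJ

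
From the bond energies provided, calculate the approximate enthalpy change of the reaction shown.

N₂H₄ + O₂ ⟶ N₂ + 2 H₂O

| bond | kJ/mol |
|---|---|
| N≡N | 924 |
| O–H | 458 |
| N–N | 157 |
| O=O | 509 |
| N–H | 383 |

ΔH ≈ −558 kJ

Bonds broken (reactants):
  N–H: 4 × 383 = 1532
  N–N: 1 × 157 = 157
  O=O: 1 × 509 = 509
  Σ(broken) = 2198 kJ
Bonds formed (products):
  N≡N: 1 × 924 = 924
  O–H: 4 × 458 = 1832
  Σ(formed) = 2756 kJ
ΔH = Σ(broken) − Σ(formed) = 2198 − 2756 = −558 kJ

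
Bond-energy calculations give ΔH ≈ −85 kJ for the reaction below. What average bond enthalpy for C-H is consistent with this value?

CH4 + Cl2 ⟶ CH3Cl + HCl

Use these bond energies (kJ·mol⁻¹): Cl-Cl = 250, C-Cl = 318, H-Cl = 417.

D(C-H) ≈ 400 kJ/mol

Let D be the C-H bond energy.
Σ(broken) = 4×D + 1×250 = 250 + 4D
Σ(formed) = 1×318 + 3×D + 1×417 = 735 + 3D
ΔH = Σ(broken) − Σ(formed) = (250 + 4D) − (735 + 3D) = −485 + D
Setting this equal to −85 kJ gives D = 400 kJ/mol.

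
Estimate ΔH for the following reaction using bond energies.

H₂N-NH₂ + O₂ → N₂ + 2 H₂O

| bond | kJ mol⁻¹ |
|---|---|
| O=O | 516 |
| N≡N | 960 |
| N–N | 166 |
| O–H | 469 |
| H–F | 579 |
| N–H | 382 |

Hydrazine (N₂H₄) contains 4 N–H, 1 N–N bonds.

ΔH ≈ −626 kJ

Bonds broken (reactants):
  N–H: 4 × 382 = 1528
  N–N: 1 × 166 = 166
  O=O: 1 × 516 = 516
  Σ(broken) = 2210 kJ
Bonds formed (products):
  N≡N: 1 × 960 = 960
  O–H: 4 × 469 = 1876
  Σ(formed) = 2836 kJ
ΔH = Σ(broken) − Σ(formed) = 2210 − 2836 = −626 kJ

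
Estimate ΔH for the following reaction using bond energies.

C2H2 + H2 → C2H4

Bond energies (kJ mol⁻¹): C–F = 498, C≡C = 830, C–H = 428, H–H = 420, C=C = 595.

Bonds broken (reactants):
  C≡C: 1 × 830 = 830
  C–H: 2 × 428 = 856
  H–H: 1 × 420 = 420
  Σ(broken) = 2106 kJ
Bonds formed (products):
  C–H: 4 × 428 = 1712
  C=C: 1 × 595 = 595
  Σ(formed) = 2307 kJ
ΔH = Σ(broken) − Σ(formed) = 2106 − 2307 = −201 kJ

ΔH ≈ −201 kJ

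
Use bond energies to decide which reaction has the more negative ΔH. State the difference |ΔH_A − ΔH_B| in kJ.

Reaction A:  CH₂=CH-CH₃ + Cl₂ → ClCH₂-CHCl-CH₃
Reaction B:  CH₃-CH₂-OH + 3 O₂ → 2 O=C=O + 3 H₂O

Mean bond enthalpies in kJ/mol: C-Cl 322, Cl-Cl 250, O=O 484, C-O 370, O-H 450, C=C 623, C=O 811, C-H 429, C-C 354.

Reaction A:
  Bonds broken (reactants):
    C-C: 1 × 354 = 354
    C-H: 6 × 429 = 2574
    C=C: 1 × 623 = 623
    Cl-Cl: 1 × 250 = 250
    Σ(broken) = 3801 kJ
  Bonds formed (products):
    C-C: 2 × 354 = 708
    C-Cl: 2 × 322 = 644
    C-H: 6 × 429 = 2574
    Σ(formed) = 3926 kJ
  ΔH_A = 3801 − 3926 = −125 kJ
Reaction B:
  Bonds broken (reactants):
    C-C: 1 × 354 = 354
    C-H: 5 × 429 = 2145
    C-O: 1 × 370 = 370
    O-H: 1 × 450 = 450
    O=O: 3 × 484 = 1452
    Σ(broken) = 4771 kJ
  Bonds formed (products):
    C=O: 4 × 811 = 3244
    O-H: 6 × 450 = 2700
    Σ(formed) = 5944 kJ
  ΔH_B = 4771 − 5944 = −1173 kJ
ΔH_A − ΔH_B = +1048 kJ, so reaction B has the more negative ΔH; |ΔH_A − ΔH_B| = 1048 kJ.

Reaction B, by 1048 kJ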